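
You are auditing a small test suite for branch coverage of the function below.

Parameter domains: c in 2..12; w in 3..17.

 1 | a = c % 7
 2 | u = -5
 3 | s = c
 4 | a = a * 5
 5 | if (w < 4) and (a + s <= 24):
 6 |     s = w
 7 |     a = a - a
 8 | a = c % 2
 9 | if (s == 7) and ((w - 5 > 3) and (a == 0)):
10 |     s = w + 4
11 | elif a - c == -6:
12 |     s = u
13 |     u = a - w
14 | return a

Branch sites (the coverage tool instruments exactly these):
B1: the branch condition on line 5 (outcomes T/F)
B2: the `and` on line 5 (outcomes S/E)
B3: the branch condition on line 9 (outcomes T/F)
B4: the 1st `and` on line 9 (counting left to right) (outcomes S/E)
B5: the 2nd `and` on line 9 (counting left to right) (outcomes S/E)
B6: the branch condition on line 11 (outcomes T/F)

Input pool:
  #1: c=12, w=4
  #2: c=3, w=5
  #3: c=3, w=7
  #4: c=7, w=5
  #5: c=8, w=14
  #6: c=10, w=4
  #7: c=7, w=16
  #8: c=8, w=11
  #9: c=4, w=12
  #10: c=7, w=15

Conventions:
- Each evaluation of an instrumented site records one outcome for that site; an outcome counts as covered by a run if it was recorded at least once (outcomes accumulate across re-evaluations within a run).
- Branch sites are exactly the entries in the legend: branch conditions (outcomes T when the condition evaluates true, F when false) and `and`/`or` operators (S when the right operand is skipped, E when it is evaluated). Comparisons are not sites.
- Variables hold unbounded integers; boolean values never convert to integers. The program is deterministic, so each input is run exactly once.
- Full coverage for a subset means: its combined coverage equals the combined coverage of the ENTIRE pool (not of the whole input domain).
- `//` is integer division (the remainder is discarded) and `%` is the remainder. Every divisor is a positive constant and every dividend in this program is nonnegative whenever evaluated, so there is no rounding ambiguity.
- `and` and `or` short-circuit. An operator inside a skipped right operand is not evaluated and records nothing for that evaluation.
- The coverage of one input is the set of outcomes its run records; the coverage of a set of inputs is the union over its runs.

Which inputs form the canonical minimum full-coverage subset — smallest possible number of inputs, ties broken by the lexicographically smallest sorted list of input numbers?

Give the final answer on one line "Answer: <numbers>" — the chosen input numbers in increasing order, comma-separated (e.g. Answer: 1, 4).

run #1 (c=12, w=4) runs B2->S, B1->F, B4->S, B3->F, B6->F; records B1=F, B2=S, B3=F, B4=S, B6=F
run #2 (c=3, w=5) runs B2->S, B1->F, B4->S, B3->F, B6->F; records B1=F, B2=S, B3=F, B4=S, B6=F
run #3 (c=3, w=7) runs B2->S, B1->F, B4->S, B3->F, B6->F; records B1=F, B2=S, B3=F, B4=S, B6=F
run #4 (c=7, w=5) runs B2->S, B1->F, B4->E, B5->S, B3->F, B6->T; records B1=F, B2=S, B3=F, B4=E, B5=S, B6=T
run #5 (c=8, w=14) runs B2->S, B1->F, B4->S, B3->F, B6->F; records B1=F, B2=S, B3=F, B4=S, B6=F
run #6 (c=10, w=4) runs B2->S, B1->F, B4->S, B3->F, B6->F; records B1=F, B2=S, B3=F, B4=S, B6=F
run #7 (c=7, w=16) runs B2->S, B1->F, B4->E, B5->E, B3->F, B6->T; records B1=F, B2=S, B3=F, B4=E, B5=E, B6=T
run #8 (c=8, w=11) runs B2->S, B1->F, B4->S, B3->F, B6->F; records B1=F, B2=S, B3=F, B4=S, B6=F
run #9 (c=4, w=12) runs B2->S, B1->F, B4->S, B3->F, B6->F; records B1=F, B2=S, B3=F, B4=S, B6=F
run #10 (c=7, w=15) runs B2->S, B1->F, B4->E, B5->E, B3->F, B6->T; records B1=F, B2=S, B3=F, B4=E, B5=E, B6=T
the full pool covers 9 outcomes: B1=F, B2=S, B3=F, B4=S, B4=E, B5=S, B5=E, B6=T, B6=F
every size-1 subset falls short of the 9 outcomes (best: 6/9)
every size-2 subset falls short of the 9 outcomes (best: 8/9)
at size 3, {1, 4, 7} reaches all 9 outcomes; every lexicographically earlier size-3 subset fails

Answer: 1, 4, 7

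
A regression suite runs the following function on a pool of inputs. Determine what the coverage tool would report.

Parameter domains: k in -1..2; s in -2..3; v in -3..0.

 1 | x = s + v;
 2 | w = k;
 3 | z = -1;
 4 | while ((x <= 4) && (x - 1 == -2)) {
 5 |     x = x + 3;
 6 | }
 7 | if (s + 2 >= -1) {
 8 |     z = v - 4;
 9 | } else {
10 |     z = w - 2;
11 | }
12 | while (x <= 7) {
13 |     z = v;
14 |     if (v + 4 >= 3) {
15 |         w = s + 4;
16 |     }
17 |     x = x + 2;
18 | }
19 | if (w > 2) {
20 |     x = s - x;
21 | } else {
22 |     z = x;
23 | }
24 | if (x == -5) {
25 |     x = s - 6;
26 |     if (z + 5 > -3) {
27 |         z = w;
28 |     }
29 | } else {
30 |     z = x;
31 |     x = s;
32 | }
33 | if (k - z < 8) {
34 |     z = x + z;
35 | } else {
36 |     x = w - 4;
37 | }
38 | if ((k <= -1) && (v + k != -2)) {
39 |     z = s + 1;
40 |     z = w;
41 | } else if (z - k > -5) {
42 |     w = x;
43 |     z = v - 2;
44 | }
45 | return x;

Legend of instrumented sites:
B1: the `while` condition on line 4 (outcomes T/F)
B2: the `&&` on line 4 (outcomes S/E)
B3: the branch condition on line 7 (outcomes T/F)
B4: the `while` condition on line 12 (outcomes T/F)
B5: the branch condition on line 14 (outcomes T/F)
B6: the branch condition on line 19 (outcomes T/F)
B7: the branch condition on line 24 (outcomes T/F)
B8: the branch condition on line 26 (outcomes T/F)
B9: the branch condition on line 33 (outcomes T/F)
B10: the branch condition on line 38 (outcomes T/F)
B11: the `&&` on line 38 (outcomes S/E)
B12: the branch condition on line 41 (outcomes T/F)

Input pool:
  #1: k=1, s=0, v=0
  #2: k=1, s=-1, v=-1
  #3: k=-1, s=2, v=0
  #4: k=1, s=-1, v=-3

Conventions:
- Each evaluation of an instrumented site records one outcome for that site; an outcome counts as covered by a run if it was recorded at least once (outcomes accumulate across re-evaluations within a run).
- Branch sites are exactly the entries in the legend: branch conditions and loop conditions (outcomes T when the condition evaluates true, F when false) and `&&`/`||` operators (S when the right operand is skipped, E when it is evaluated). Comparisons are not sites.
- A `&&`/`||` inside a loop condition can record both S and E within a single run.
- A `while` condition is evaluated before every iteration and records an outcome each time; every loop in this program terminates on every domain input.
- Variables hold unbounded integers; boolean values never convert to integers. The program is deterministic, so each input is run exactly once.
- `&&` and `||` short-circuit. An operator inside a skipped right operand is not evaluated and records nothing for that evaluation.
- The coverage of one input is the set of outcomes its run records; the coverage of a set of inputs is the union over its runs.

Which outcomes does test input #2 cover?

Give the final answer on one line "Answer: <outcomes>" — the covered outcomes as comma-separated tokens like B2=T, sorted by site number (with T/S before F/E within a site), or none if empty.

Simulating input #2 (k=1, s=-1, v=-1) step by step:
  B2->E, B1->F, B3->T, B4->T, B5->T, B4->T, B5->T, B4->T, B5->T, B4->T
  B5->T, B4->T, B5->T, B4->F, B6->T, B7->F, B9->F, B11->S, B10->F, B12->F
distinct outcomes covered: B1=F, B2=E, B3=T, B4=T, B4=F, B5=T, B6=T, B7=F, B9=F, B10=F, B11=S, B12=F

Answer: B1=F, B2=E, B3=T, B4=T, B4=F, B5=T, B6=T, B7=F, B9=F, B10=F, B11=S, B12=F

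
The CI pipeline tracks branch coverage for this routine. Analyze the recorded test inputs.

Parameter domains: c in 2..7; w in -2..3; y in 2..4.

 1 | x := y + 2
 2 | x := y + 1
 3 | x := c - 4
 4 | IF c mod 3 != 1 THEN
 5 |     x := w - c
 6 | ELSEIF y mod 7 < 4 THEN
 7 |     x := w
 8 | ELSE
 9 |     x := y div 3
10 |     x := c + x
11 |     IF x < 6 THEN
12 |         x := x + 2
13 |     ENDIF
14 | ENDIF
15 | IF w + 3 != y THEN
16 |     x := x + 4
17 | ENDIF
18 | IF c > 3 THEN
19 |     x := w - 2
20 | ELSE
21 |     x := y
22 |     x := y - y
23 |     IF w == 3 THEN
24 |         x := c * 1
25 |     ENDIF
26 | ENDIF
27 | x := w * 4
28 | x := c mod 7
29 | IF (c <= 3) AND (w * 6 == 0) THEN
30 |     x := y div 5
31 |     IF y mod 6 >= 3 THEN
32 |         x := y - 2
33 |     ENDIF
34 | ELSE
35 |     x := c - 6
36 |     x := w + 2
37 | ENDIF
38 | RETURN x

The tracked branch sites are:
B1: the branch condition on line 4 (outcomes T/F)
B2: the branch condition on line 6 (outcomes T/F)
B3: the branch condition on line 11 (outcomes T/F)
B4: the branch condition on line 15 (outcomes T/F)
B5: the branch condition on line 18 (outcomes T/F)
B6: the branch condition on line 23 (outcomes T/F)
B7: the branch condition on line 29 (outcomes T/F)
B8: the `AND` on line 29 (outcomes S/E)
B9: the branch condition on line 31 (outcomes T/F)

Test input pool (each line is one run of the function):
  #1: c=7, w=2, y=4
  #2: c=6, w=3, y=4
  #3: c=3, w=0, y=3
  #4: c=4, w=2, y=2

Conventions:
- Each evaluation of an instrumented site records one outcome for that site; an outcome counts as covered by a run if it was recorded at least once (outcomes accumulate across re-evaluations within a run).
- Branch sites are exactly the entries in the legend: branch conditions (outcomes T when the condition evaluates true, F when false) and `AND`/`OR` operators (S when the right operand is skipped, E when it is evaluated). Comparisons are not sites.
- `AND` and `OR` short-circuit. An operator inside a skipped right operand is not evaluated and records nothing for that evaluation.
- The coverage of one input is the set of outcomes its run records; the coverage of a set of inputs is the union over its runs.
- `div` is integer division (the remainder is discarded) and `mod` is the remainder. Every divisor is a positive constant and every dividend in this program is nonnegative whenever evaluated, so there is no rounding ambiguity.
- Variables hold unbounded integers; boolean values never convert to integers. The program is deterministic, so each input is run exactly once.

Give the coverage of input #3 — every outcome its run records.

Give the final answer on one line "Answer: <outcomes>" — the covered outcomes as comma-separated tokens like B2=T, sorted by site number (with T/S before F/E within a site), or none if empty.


Event log for input #3 (c=3, w=0, y=3):
  B1->T, B4->F, B5->F, B6->F, B8->E, B7->T, B9->T
deduplicating events, the covered set is: B1=T, B4=F, B5=F, B6=F, B7=T, B8=E, B9=T
Answer: B1=T, B4=F, B5=F, B6=F, B7=T, B8=E, B9=T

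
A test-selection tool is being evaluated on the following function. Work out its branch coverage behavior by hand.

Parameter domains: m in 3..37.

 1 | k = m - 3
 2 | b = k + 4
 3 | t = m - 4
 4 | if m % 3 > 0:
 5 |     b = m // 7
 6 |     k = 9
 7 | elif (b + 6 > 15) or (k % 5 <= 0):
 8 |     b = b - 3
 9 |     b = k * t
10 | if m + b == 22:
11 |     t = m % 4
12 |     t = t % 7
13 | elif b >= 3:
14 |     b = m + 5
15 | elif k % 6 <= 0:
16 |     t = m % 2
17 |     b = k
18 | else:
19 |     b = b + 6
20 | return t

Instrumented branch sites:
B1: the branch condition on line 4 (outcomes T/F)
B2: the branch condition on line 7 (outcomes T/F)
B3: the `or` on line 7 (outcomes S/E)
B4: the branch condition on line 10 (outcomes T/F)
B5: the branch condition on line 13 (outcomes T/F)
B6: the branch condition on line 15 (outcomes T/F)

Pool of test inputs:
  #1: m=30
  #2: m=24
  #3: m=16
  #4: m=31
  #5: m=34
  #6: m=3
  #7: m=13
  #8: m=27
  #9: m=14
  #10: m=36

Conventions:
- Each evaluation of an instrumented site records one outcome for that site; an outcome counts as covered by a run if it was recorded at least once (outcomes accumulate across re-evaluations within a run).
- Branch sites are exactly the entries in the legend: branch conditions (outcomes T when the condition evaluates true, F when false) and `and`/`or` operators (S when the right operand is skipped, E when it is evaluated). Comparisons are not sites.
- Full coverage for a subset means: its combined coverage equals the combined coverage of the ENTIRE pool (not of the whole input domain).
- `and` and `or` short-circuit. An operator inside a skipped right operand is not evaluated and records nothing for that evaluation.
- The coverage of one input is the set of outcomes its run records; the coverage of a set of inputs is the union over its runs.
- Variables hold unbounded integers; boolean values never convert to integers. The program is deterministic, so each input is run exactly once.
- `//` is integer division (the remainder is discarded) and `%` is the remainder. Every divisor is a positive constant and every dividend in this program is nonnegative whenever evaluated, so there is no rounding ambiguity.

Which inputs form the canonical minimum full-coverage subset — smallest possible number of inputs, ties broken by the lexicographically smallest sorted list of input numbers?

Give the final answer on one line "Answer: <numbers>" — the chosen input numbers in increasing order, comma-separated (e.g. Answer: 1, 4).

input #1, m=30: events B1->F, B3->S, B2->T, B4->F, B5->T; outcomes B1=F, B2=T, B3=S, B4=F, B5=T
input #2, m=24: events B1->F, B3->S, B2->T, B4->F, B5->T; outcomes B1=F, B2=T, B3=S, B4=F, B5=T
input #3, m=16: events B1->T, B4->F, B5->F, B6->F; outcomes B1=T, B4=F, B5=F, B6=F
input #4, m=31: events B1->T, B4->F, B5->T; outcomes B1=T, B4=F, B5=T
input #5, m=34: events B1->T, B4->F, B5->T; outcomes B1=T, B4=F, B5=T
input #6, m=3: events B1->F, B3->E, B2->T, B4->F, B5->F, B6->T; outcomes B1=F, B2=T, B3=E, B4=F, B5=F, B6=T
input #7, m=13: events B1->T, B4->F, B5->F, B6->F; outcomes B1=T, B4=F, B5=F, B6=F
input #8, m=27: events B1->F, B3->S, B2->T, B4->F, B5->T; outcomes B1=F, B2=T, B3=S, B4=F, B5=T
input #9, m=14: events B1->T, B4->F, B5->F, B6->F; outcomes B1=T, B4=F, B5=F, B6=F
input #10, m=36: events B1->F, B3->S, B2->T, B4->F, B5->T; outcomes B1=F, B2=T, B3=S, B4=F, B5=T
union over all inputs: B1=T, B1=F, B2=T, B3=S, B3=E, B4=F, B5=T, B5=F, B6=T, B6=F (10 outcomes)
size 1 is not enough: best union over all size-1 subsets is 6/10
size 2 is not enough: best union over all size-2 subsets is 8/10
at size 3, {1, 3, 6} reaches all 10 outcomes; every lexicographically earlier size-3 subset fails

Answer: 1, 3, 6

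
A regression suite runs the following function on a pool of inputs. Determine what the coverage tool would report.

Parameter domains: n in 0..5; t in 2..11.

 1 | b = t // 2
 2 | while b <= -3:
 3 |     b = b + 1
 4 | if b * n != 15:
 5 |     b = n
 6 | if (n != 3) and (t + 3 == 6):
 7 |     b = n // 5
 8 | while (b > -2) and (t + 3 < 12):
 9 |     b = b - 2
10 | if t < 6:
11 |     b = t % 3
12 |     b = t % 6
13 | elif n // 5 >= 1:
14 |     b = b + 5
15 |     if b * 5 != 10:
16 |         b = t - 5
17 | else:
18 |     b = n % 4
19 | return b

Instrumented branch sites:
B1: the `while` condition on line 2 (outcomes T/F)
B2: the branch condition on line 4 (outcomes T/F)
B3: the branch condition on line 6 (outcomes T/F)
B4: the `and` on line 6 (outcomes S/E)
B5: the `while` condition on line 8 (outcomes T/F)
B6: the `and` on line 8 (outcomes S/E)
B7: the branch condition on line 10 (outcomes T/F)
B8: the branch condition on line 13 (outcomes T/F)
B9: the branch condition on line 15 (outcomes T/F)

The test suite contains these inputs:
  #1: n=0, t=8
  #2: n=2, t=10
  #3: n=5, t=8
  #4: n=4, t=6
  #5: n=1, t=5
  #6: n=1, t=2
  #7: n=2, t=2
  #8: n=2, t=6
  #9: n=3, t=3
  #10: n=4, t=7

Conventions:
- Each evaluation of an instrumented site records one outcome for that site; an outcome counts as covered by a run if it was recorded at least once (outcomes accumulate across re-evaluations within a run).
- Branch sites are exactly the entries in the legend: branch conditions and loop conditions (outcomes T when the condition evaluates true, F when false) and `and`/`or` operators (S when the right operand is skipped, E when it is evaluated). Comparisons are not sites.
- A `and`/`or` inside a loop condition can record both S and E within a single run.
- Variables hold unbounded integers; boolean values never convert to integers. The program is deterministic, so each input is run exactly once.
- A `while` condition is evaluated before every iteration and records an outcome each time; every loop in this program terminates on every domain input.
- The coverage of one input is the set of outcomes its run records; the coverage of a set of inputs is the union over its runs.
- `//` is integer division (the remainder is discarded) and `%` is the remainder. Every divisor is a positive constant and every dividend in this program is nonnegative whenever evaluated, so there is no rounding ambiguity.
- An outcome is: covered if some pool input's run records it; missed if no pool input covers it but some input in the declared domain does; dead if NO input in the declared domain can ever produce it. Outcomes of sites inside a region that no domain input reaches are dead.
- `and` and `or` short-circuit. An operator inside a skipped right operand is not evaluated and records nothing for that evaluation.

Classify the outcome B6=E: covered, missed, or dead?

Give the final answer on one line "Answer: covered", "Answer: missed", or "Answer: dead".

B6=E is recorded by pool input(s) 1, 2, 3, 4, 5, 6, 7, 8, 9, 10 -> covered

Answer: covered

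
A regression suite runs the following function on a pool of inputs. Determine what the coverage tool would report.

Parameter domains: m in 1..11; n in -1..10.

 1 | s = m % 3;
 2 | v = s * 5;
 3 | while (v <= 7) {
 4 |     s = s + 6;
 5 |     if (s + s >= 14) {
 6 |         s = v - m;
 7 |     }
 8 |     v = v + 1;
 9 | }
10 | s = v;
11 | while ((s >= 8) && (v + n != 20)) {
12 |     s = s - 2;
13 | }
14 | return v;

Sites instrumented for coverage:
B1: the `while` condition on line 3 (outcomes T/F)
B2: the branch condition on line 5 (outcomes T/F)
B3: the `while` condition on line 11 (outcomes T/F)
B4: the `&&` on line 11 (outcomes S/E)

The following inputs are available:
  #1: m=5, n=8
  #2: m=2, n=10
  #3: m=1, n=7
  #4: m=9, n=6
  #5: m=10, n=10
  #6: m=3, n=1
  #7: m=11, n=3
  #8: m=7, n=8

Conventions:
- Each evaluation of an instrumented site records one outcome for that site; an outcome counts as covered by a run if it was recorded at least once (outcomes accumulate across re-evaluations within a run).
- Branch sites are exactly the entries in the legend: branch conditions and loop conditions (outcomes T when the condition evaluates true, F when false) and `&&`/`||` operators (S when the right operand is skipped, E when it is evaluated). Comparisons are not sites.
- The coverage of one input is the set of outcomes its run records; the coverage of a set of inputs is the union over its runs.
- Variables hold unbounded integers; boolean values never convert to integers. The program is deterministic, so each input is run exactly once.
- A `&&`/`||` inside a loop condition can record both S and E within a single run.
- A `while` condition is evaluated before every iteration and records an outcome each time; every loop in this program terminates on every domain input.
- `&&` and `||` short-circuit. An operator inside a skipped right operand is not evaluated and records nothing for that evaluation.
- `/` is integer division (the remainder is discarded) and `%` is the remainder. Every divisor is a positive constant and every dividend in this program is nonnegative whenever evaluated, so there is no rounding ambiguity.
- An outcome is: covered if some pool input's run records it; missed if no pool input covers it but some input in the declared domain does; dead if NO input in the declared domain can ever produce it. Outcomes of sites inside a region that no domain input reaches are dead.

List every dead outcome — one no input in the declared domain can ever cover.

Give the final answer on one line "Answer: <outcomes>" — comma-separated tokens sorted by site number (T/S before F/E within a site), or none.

sweeping the full domain (132 inputs) for each outcome:
  reachable outcomes have witnesses, e.g. B1=T (e.g. m=1, n=-1), B1=F (e.g. m=1, n=-1), B2=T (e.g. m=1, n=-1), B2=F (e.g. m=3, n=-1)

Answer: none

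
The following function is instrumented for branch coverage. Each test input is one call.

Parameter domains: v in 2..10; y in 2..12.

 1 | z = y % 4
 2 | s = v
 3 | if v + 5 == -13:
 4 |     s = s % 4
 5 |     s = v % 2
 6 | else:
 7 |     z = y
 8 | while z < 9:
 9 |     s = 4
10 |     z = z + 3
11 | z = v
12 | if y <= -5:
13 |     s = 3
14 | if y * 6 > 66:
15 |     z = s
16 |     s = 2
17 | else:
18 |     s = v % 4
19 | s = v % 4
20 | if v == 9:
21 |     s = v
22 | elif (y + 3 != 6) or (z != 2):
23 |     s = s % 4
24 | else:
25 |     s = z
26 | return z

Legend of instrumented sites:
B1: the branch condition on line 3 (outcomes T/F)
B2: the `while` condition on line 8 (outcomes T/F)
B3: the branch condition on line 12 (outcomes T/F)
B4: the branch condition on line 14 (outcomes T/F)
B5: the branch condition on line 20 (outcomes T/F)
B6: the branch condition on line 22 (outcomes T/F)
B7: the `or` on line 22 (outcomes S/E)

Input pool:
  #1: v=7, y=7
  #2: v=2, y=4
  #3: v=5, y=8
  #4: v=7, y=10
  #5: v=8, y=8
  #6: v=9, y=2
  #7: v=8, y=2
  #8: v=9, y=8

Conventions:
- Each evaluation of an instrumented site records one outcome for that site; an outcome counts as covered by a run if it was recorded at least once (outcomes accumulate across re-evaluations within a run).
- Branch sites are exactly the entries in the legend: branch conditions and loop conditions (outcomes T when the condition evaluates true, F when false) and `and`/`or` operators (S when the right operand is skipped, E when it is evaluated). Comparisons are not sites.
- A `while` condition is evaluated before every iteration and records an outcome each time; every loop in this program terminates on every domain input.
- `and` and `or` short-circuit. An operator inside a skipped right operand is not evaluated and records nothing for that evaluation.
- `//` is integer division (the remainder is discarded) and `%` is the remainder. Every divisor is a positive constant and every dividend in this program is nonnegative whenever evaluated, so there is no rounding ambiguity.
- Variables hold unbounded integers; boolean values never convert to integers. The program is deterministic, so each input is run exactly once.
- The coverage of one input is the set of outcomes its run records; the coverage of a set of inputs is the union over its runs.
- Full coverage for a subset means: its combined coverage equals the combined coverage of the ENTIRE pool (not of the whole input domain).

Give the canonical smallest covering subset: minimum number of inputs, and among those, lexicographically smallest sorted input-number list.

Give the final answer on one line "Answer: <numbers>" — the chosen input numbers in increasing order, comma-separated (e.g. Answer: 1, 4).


run #1 (v=7, y=7) runs B1->F, B2->T, B2->F, B3->F, B4->F, B5->F, B7->S, B6->T; records B1=F, B2=T, B2=F, B3=F, B4=F, B5=F, B6=T, B7=S
run #2 (v=2, y=4) runs B1->F, B2->T, B2->T, B2->F, B3->F, B4->F, B5->F, B7->S, B6->T; records B1=F, B2=T, B2=F, B3=F, B4=F, B5=F, B6=T, B7=S
run #3 (v=5, y=8) runs B1->F, B2->T, B2->F, B3->F, B4->F, B5->F, B7->S, B6->T; records B1=F, B2=T, B2=F, B3=F, B4=F, B5=F, B6=T, B7=S
run #4 (v=7, y=10) runs B1->F, B2->F, B3->F, B4->F, B5->F, B7->S, B6->T; records B1=F, B2=F, B3=F, B4=F, B5=F, B6=T, B7=S
run #5 (v=8, y=8) runs B1->F, B2->T, B2->F, B3->F, B4->F, B5->F, B7->S, B6->T; records B1=F, B2=T, B2=F, B3=F, B4=F, B5=F, B6=T, B7=S
run #6 (v=9, y=2) runs B1->F, B2->T, B2->T, B2->T, B2->F, B3->F, B4->F, B5->T; records B1=F, B2=T, B2=F, B3=F, B4=F, B5=T
run #7 (v=8, y=2) runs B1->F, B2->T, B2->T, B2->T, B2->F, B3->F, B4->F, B5->F, B7->S, B6->T; records B1=F, B2=T, B2=F, B3=F, B4=F, B5=F, B6=T, B7=S
run #8 (v=9, y=8) runs B1->F, B2->T, B2->F, B3->F, B4->F, B5->T; records B1=F, B2=T, B2=F, B3=F, B4=F, B5=T
together the pool reaches 9 outcomes: B1=F, B2=T, B2=F, B3=F, B4=F, B5=T, B5=F, B6=T, B7=S
size 1 is not enough: best union over all size-1 subsets is 8/9
the canonical winner is {1, 6}: size 2, full 9-outcome coverage, earliest index list among size-2 covers
Answer: 1, 6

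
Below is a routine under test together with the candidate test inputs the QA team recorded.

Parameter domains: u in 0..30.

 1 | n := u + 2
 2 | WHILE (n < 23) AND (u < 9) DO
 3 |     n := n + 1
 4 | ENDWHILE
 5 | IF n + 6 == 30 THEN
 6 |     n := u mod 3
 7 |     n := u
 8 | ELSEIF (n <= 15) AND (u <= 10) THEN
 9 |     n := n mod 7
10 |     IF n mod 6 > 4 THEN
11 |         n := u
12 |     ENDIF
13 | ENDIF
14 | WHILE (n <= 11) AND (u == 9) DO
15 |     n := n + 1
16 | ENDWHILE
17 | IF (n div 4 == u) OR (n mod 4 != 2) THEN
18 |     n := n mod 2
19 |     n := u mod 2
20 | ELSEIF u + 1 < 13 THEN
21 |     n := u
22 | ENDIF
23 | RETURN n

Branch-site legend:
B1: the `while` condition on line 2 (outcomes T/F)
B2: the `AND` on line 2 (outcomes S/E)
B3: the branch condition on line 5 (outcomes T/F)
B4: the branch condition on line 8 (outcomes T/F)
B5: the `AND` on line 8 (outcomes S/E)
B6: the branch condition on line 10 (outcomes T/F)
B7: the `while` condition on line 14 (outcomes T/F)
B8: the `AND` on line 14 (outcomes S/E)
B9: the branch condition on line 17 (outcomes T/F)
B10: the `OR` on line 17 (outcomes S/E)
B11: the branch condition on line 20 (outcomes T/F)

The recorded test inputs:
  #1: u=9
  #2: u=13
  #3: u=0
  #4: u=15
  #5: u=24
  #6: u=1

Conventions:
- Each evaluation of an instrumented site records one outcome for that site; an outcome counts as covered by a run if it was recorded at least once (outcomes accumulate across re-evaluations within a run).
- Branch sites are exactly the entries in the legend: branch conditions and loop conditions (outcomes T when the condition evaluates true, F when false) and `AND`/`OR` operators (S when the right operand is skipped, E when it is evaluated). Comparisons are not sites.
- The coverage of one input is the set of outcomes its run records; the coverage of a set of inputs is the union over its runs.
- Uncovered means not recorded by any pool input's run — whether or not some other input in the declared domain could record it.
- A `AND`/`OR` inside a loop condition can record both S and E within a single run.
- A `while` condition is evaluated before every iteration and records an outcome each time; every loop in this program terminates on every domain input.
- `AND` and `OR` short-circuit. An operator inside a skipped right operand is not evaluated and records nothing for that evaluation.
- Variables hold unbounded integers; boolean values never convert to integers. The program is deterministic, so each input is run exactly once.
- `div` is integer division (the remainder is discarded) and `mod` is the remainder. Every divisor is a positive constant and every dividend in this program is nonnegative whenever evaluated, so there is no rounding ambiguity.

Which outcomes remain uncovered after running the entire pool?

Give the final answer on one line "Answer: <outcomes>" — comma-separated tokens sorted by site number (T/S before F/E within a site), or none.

run #1 (u=9) runs B2->E, B1->F, B3->F, B5->E, B4->T, B6->F, B8->E, B7->T, B8->E, B7->T, B8->E, B7->T, B8->E, B7->T, ...; records B1=F, B2=E, B3=F, B4=T, B5=E, B6=F, B7=T, B7=F, B8=S, B8=E, B9=T, B10=E
run #2 (u=13) runs B2->E, B1->F, B3->F, B5->E, B4->F, B8->S, B7->F, B10->E, B9->T; records B1=F, B2=E, B3=F, B4=F, B5=E, B7=F, B8=S, B9=T, B10=E
run #3 (u=0) runs B2->E, B1->T, B2->E, B1->T, B2->E, B1->T, B2->E, B1->T, B2->E, B1->T, B2->E, B1->T, B2->E, B1->T, ...; records B1=T, B1=F, B2=S, B2=E, B3=F, B4=F, B5=S, B7=F, B8=S, B9=T, B10=E
run #4 (u=15) runs B2->E, B1->F, B3->F, B5->S, B4->F, B8->S, B7->F, B10->E, B9->T; records B1=F, B2=E, B3=F, B4=F, B5=S, B7=F, B8=S, B9=T, B10=E
run #5 (u=24) runs B2->S, B1->F, B3->F, B5->S, B4->F, B8->S, B7->F, B10->E, B9->F, B11->F; records B1=F, B2=S, B3=F, B4=F, B5=S, B7=F, B8=S, B9=F, B10=E, B11=F
run #6 (u=1) runs B2->E, B1->T, B2->E, B1->T, B2->E, B1->T, B2->E, B1->T, B2->E, B1->T, B2->E, B1->T, B2->E, B1->T, ...; records B1=T, B1=F, B2=S, B2=E, B3=F, B4=F, B5=S, B7=F, B8=S, B9=T, B10=E
union over the pool: B1=T, B1=F, B2=S, B2=E, B3=F, B4=T, B4=F, B5=S, B5=E, B6=F, B7=T, B7=F, B8=S, B8=E, B9=T, B9=F, B10=E, B11=F
uncovered (4 of 22): B3=T, B6=T, B10=S, B11=T

Answer: B3=T, B6=T, B10=S, B11=T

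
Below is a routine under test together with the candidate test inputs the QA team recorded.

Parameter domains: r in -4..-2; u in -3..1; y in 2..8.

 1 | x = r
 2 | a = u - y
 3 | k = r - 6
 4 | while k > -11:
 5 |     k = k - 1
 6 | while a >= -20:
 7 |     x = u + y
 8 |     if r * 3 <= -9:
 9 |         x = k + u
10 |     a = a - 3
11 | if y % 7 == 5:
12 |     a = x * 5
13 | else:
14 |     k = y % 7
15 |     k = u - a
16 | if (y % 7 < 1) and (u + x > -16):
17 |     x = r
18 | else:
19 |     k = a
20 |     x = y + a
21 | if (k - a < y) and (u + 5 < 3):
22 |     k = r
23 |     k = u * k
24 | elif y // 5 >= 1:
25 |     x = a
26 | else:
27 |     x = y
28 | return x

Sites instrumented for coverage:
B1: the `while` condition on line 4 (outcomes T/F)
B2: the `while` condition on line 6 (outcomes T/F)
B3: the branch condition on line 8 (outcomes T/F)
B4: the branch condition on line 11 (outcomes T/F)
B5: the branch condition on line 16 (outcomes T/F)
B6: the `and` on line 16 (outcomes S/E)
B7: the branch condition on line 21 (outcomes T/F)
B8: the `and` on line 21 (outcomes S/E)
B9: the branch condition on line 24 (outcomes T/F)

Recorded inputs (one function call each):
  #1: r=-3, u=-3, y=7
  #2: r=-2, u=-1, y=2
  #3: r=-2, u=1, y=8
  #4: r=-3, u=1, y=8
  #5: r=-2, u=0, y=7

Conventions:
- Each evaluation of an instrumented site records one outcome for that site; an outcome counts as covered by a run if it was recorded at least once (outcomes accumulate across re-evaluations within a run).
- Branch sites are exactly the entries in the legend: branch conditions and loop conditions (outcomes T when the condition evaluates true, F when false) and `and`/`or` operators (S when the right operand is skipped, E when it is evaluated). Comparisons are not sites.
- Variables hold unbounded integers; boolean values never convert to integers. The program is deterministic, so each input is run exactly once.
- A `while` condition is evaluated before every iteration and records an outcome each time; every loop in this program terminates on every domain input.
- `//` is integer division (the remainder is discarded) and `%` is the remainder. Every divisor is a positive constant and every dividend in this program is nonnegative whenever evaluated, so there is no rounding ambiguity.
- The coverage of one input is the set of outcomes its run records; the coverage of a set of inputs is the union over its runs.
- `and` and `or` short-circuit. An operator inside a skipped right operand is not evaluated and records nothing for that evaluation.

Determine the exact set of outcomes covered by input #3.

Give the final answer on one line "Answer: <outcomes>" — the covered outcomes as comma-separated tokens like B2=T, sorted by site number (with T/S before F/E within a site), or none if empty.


Simulating input #3 (r=-2, u=1, y=8) step by step:
  B1->T, B1->T, B1->T, B1->F, B2->T, B3->F, B2->T, B3->F, B2->T, B3->F
  B2->T, B3->F, B2->T, B3->F, B2->F, B4->F, B6->S, B5->F, B8->E, B7->F
  B9->T
deduplicating events, the covered set is: B1=T, B1=F, B2=T, B2=F, B3=F, B4=F, B5=F, B6=S, B7=F, B8=E, B9=T
Answer: B1=T, B1=F, B2=T, B2=F, B3=F, B4=F, B5=F, B6=S, B7=F, B8=E, B9=T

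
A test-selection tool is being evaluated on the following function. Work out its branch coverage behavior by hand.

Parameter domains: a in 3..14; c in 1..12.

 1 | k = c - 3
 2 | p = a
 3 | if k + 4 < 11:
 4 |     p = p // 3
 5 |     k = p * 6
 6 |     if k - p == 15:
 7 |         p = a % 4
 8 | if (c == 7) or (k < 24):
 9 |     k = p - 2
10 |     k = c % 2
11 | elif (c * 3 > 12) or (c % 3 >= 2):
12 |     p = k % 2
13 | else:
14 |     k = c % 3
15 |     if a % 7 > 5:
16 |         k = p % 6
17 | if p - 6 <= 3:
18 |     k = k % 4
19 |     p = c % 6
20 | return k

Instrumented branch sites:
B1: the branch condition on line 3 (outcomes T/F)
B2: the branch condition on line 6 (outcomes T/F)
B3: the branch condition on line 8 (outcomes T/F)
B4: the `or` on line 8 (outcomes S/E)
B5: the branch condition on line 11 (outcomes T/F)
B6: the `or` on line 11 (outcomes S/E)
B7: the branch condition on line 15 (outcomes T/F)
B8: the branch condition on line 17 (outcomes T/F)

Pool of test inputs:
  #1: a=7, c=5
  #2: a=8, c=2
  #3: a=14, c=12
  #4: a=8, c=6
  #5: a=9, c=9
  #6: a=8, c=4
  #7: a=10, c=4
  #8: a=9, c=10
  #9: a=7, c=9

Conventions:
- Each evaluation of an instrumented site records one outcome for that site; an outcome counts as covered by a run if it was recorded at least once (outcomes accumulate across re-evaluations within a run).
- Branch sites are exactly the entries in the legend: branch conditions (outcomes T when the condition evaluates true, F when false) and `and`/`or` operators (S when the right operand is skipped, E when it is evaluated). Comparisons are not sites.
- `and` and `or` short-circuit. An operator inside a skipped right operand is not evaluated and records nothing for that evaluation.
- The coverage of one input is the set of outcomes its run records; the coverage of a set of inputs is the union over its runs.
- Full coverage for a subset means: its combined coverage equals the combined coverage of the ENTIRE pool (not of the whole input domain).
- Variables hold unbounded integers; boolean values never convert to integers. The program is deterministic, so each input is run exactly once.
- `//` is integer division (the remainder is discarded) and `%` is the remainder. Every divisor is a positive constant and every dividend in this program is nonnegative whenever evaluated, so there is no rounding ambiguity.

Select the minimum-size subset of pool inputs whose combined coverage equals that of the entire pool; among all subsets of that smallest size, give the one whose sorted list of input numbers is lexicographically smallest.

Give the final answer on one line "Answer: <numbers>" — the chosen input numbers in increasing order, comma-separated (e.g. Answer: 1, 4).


input #1 (a=7, c=5): covers B1=T, B2=F, B3=T, B4=E, B8=T
input #2 (a=8, c=2): covers B1=T, B2=F, B3=T, B4=E, B8=T
input #3 (a=14, c=12): covers B1=F, B3=T, B4=E, B8=F
input #4 (a=8, c=6): covers B1=T, B2=F, B3=T, B4=E, B8=T
input #5 (a=9, c=9): covers B1=T, B2=T, B3=T, B4=E, B8=T
input #6 (a=8, c=4): covers B1=T, B2=F, B3=T, B4=E, B8=T
input #7 (a=10, c=4): covers B1=T, B2=T, B3=T, B4=E, B8=T
input #8 (a=9, c=10): covers B1=F, B3=T, B4=E, B8=T
input #9 (a=7, c=9): covers B1=T, B2=F, B3=T, B4=E, B8=T
union over all inputs: B1=T, B1=F, B2=T, B2=F, B3=T, B4=E, B8=T, B8=F (8 outcomes)
no size-1 subset reaches all 8 outcomes (best union: 5/8)
no size-2 subset reaches all 8 outcomes (best union: 7/8)
at size 3, {1, 3, 5} reaches all 8 outcomes; every lexicographically earlier size-3 subset fails
Answer: 1, 3, 5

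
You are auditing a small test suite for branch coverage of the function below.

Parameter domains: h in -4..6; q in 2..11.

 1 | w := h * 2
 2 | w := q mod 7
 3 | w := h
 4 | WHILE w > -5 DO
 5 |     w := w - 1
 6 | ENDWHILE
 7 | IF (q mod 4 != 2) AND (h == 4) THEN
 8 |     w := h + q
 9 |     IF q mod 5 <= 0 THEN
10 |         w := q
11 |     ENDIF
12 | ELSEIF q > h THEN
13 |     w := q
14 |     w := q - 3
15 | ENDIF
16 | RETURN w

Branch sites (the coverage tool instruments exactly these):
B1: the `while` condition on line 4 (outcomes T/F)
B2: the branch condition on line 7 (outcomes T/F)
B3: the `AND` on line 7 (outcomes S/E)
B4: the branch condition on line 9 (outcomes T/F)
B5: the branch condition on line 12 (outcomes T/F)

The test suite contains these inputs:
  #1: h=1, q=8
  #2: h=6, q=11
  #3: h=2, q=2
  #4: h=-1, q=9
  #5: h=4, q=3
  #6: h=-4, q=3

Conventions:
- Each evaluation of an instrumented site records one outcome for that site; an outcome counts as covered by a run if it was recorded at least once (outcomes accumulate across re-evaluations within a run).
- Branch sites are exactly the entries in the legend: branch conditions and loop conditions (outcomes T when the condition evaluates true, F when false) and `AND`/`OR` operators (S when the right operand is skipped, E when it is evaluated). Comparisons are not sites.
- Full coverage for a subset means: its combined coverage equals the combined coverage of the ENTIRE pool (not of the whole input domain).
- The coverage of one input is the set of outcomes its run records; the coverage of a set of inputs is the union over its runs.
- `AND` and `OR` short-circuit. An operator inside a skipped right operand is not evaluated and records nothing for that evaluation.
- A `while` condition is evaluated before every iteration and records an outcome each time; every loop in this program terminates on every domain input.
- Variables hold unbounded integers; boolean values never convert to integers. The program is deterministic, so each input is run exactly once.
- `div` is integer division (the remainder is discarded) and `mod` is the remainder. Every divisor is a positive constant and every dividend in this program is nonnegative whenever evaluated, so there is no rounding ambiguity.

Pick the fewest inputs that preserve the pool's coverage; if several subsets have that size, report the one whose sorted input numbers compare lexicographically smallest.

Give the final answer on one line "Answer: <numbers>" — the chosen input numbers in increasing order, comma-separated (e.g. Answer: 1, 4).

input #1, h=1, q=8: events B1->T, B1->T, B1->T, B1->T, B1->T, B1->T, B1->F, B3->E, B2->F, B5->T; outcomes B1=T, B1=F, B2=F, B3=E, B5=T
input #2, h=6, q=11: events B1->T, B1->T, B1->T, B1->T, B1->T, B1->T, B1->T, B1->T, B1->T, B1->T, B1->T, B1->F, B3->E, B2->F, ...; outcomes B1=T, B1=F, B2=F, B3=E, B5=T
input #3, h=2, q=2: events B1->T, B1->T, B1->T, B1->T, B1->T, B1->T, B1->T, B1->F, B3->S, B2->F, B5->F; outcomes B1=T, B1=F, B2=F, B3=S, B5=F
input #4, h=-1, q=9: events B1->T, B1->T, B1->T, B1->T, B1->F, B3->E, B2->F, B5->T; outcomes B1=T, B1=F, B2=F, B3=E, B5=T
input #5, h=4, q=3: events B1->T, B1->T, B1->T, B1->T, B1->T, B1->T, B1->T, B1->T, B1->T, B1->F, B3->E, B2->T, B4->F; outcomes B1=T, B1=F, B2=T, B3=E, B4=F
input #6, h=-4, q=3: events B1->T, B1->F, B3->E, B2->F, B5->T; outcomes B1=T, B1=F, B2=F, B3=E, B5=T
the full pool covers 9 outcomes: B1=T, B1=F, B2=T, B2=F, B3=S, B3=E, B4=F, B5=T, B5=F
no size-1 subset reaches all 9 outcomes (best union: 5/9)
no size-2 subset reaches all 9 outcomes (best union: 8/9)
inputs {1, 3, 5} (size 3) cover everything; no size-3 subset with a lexicographically smaller index list covers all 9

Answer: 1, 3, 5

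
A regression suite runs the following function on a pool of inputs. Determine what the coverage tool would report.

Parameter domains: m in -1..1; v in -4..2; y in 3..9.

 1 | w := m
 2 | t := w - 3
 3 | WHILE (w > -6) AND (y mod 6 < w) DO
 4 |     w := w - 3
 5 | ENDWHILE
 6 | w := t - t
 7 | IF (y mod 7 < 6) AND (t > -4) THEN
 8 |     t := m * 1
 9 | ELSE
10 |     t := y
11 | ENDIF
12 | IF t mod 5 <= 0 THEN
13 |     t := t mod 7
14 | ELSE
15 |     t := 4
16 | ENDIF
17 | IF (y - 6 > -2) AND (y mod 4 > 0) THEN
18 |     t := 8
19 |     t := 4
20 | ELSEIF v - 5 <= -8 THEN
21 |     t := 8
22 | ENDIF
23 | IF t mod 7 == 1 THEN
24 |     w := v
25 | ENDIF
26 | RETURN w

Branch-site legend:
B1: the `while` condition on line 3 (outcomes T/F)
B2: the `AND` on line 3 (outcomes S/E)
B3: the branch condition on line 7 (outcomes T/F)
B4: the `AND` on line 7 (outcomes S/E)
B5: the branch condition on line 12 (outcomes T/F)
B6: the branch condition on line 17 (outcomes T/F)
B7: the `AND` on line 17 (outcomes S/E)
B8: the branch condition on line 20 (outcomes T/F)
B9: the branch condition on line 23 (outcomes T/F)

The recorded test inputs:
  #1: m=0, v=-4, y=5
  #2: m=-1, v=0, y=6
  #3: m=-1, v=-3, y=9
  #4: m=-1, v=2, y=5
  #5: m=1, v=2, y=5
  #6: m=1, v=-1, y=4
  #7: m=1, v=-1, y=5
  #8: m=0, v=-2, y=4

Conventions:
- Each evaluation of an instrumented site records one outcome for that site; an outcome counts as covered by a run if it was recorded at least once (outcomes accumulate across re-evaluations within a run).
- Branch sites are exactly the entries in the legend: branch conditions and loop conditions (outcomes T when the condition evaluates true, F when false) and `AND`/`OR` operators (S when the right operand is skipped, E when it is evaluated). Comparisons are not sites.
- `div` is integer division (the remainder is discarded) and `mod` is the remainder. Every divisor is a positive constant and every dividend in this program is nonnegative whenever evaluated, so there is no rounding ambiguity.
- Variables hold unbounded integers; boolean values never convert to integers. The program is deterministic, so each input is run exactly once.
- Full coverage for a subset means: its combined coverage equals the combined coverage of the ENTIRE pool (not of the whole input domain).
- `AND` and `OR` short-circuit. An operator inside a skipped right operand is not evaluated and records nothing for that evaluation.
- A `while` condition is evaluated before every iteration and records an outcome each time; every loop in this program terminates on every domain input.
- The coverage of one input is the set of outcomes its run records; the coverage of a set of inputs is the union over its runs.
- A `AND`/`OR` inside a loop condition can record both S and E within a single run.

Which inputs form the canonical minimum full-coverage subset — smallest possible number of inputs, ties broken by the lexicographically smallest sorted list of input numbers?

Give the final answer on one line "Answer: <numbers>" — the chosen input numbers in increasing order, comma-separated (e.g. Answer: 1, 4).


input #1 (m=0, v=-4, y=5): events B2->E, B1->F, B4->E, B3->T, B5->T, B7->E, B6->T, B9->F; covers B1=F, B2=E, B3=T, B4=E, B5=T, B6=T, B7=E, B9=F
input #2 (m=-1, v=0, y=6): events B2->E, B1->F, B4->S, B3->F, B5->F, B7->E, B6->T, B9->F; covers B1=F, B2=E, B3=F, B4=S, B5=F, B6=T, B7=E, B9=F
input #3 (m=-1, v=-3, y=9): events B2->E, B1->F, B4->E, B3->F, B5->F, B7->E, B6->T, B9->F; covers B1=F, B2=E, B3=F, B4=E, B5=F, B6=T, B7=E, B9=F
input #4 (m=-1, v=2, y=5): events B2->E, B1->F, B4->E, B3->F, B5->T, B7->E, B6->T, B9->F; covers B1=F, B2=E, B3=F, B4=E, B5=T, B6=T, B7=E, B9=F
input #5 (m=1, v=2, y=5): events B2->E, B1->F, B4->E, B3->T, B5->F, B7->E, B6->T, B9->F; covers B1=F, B2=E, B3=T, B4=E, B5=F, B6=T, B7=E, B9=F
input #6 (m=1, v=-1, y=4): events B2->E, B1->F, B4->E, B3->T, B5->F, B7->S, B6->F, B8->F, B9->F; covers B1=F, B2=E, B3=T, B4=E, B5=F, B6=F, B7=S, B8=F, B9=F
input #7 (m=1, v=-1, y=5): events B2->E, B1->F, B4->E, B3->T, B5->F, B7->E, B6->T, B9->F; covers B1=F, B2=E, B3=T, B4=E, B5=F, B6=T, B7=E, B9=F
input #8 (m=0, v=-2, y=4): events B2->E, B1->F, B4->E, B3->T, B5->T, B7->S, B6->F, B8->F, B9->F; covers B1=F, B2=E, B3=T, B4=E, B5=T, B6=F, B7=S, B8=F, B9=F
union over all inputs: B1=F, B2=E, B3=T, B3=F, B4=S, B4=E, B5=T, B5=F, B6=T, B6=F, B7=S, B7=E, B8=F, B9=F (14 outcomes)
checked all size-1 subsets: none covers 14 outcomes (max 9/14)
inputs {2, 8} (size 2) cover everything; no size-2 subset with a lexicographically smaller index list covers all 14
Answer: 2, 8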